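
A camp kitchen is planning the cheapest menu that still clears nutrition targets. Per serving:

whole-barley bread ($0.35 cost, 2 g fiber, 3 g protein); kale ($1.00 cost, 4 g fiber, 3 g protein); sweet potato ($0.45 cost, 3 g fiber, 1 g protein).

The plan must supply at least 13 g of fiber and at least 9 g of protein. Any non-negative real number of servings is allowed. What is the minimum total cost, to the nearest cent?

Minimising a linear cost over {fiber ≥ 13, protein ≥ 9, servings ≥ 0} — the optimum is at a vertex, using one or two foods.
whole-barley bread only: max(13/2, 9/3) = 6.5 servings → $2.27.
kale only: max(13/4, 9/3) = 3.25 servings → $3.25.
sweet potato only: max(13/3, 9/1) = 9 servings → $4.05.
whole-barley bread + kale: the both-tight solution has a negative serving — not a feasible corner.
whole-barley bread + sweet potato with both tight: 2 servings and 3 servings → $2.05.
kale + sweet potato with both tight: 2.8 servings and 0.6 servings → $3.07.
So the least-cost plan costs $2.05.

$2.05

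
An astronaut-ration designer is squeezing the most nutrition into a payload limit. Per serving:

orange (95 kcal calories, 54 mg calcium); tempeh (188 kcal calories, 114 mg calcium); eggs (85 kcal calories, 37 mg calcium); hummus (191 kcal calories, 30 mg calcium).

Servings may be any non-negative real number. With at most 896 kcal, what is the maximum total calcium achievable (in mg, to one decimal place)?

Calcium per kcal: tempeh 0.6064, orange 0.5684, eggs 0.4353, hummus 0.1571.
With no serving limits, spend the whole calories allowance on tempeh: 896 kcal / 188 kcal × 114 mg = 543.3 mg.

543.3 mg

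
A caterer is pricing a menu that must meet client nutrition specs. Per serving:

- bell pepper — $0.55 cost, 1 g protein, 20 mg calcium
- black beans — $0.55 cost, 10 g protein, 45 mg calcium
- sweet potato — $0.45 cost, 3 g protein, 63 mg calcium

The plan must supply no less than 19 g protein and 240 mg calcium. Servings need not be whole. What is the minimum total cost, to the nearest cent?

bell pepper only: max(19/1, 240/20) = 19 servings → $10.45.
black beans only: max(19/10, 240/45) = 5.333 servings → $2.93.
sweet potato only: max(19/3, 240/63) = 6.333 servings → $2.85.
bell pepper + black beans with both tight: 9.968 servings and 0.9032 servings → $5.98.
bell pepper + sweet potato with both targets exact would need a negative amount; discard.
black beans + sweet potato with both tight: 0.9636 servings and 3.121 servings → $1.93.
The minimum over all feasible corners is $1.93.

$1.93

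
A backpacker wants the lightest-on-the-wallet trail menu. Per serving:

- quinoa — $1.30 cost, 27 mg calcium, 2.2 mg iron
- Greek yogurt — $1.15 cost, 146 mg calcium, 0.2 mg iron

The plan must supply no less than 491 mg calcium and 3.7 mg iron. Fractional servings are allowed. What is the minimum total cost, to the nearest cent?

Minimising a linear cost over {calcium ≥ 491, iron ≥ 3.7, servings ≥ 0} — the optimum is at a vertex, using one or two foods.
quinoa only: max(491/27, 3.7/2.2) = 18.19 servings → $23.64.
Greek yogurt only: max(491/146, 3.7/0.2) = 18.5 servings → $21.27.
quinoa + Greek yogurt with both tight: 1.4 servings and 3.104 servings → $5.39.
So the least-cost plan costs $5.39.

$5.39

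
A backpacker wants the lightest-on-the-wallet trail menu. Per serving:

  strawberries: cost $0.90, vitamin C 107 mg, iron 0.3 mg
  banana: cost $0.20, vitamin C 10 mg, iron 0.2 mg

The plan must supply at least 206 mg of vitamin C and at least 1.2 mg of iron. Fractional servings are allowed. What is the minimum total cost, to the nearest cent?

strawberries only: max(206/107, 1.2/0.3) = 4 servings → $3.60.
banana only: max(206/10, 1.2/0.2) = 20.6 servings → $4.12.
strawberries + banana with both tight: 1.587 servings and 3.62 servings → $2.15.
Cheapest feasible corner: $2.15.

$2.15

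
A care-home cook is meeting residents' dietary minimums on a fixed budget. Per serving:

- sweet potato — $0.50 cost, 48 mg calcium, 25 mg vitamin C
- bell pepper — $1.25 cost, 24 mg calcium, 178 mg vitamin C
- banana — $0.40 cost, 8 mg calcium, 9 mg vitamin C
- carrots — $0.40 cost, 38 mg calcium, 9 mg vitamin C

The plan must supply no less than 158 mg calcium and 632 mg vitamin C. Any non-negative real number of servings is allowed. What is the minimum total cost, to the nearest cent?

Check every corner: each single food scaled to meet both minima, and each pair solved so both constraints bind.
sweet potato only: max(158/48, 632/25) = 25.28 servings → $12.64.
bell pepper only: max(158/24, 632/178) = 6.583 servings → $8.23.
banana only: max(158/8, 632/9) = 70.22 servings → $28.09.
carrots only: max(158/38, 632/9) = 70.22 servings → $28.09.
sweet potato + bell pepper with both tight: 1.631 servings and 3.322 servings → $4.97.
sweet potato + banana: intersection lies outside the first quadrant.
sweet potato + carrots with both targets exact would need a negative amount; discard.
bell pepper + banana with both tight: 3.008 servings and 10.73 servings → $8.05.
bell pepper + carrots with both tight: 3.451 servings and 1.979 servings → $5.10.
banana + carrots: the both-tight solution has a negative serving — not a feasible corner.
So the least-cost plan costs $4.97.

$4.97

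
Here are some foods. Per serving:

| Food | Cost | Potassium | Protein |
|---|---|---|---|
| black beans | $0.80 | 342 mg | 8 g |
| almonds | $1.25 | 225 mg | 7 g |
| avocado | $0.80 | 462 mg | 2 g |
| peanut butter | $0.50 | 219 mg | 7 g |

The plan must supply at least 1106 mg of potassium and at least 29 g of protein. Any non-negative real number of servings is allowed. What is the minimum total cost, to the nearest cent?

$2.40

The cheapest plan sits at a corner of the feasible region — with two constraints it uses at most two foods.
black beans only: max(1106/342, 29/8) = 3.625 servings → $2.90.
almonds only: max(1106/225, 29/7) = 4.916 servings → $6.14.
avocado only: max(1106/462, 29/2) = 14.5 servings → $11.60.
peanut butter only: max(1106/219, 29/7) = 5.05 servings → $2.53.
black beans + almonds with both tight: 2.049 servings and 1.801 servings → $3.89.
black beans + avocado: intersection lies outside the first quadrant.
black beans + peanut butter with both tight: 2.167 servings and 1.667 servings → $2.57.
almonds + avocado with both tight: 4.018 servings and 0.4371 servings → $5.37.
almonds + peanut butter: the both-tight solution has a negative serving — not a feasible corner.
avocado + peanut butter with both tight: 0.4975 servings and 4.001 servings → $2.40.
So the least-cost plan costs $2.40.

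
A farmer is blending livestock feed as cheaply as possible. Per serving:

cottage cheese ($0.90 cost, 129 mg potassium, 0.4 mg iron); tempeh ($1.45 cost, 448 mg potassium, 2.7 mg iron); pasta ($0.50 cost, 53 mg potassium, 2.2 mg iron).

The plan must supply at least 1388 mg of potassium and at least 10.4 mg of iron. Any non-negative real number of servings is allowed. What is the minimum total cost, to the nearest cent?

$4.85

With two linear requirements the optimum uses one or two foods; enumerate the corners.
cottage cheese only: max(1388/129, 10.4/0.4) = 26 servings → $23.40.
tempeh only: max(1388/448, 10.4/2.7) = 3.852 servings → $5.59.
pasta only: max(1388/53, 10.4/2.2) = 26.19 servings → $13.09.
cottage cheese + tempeh: the both-tight solution has a negative serving — not a feasible corner.
cottage cheese + pasta with both tight: 9.529 servings and 2.995 servings → $10.07.
tempeh + pasta with both tight: 2.97 servings and 1.082 servings → $4.85.
The minimum over all feasible corners is $4.85.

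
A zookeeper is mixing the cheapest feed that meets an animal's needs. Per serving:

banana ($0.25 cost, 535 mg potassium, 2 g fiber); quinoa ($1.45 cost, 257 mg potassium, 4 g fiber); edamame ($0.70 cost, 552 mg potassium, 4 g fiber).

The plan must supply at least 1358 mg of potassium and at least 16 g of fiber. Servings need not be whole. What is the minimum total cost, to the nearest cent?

$2.00

With two linear requirements the optimum uses one or two foods; enumerate the corners.
banana only: max(1358/535, 16/2) = 8 servings → $2.00.
quinoa only: max(1358/257, 16/4) = 5.284 servings → $7.66.
edamame only: max(1358/552, 16/4) = 4 servings → $2.80.
banana + quinoa with both tight: 0.8118 servings and 3.594 servings → $5.41.
banana + edamame: the both-tight solution has a negative serving — not a feasible corner.
quinoa + edamame with both tight: 2.881 servings and 1.119 servings → $4.96.
Cheapest feasible corner: $2.00.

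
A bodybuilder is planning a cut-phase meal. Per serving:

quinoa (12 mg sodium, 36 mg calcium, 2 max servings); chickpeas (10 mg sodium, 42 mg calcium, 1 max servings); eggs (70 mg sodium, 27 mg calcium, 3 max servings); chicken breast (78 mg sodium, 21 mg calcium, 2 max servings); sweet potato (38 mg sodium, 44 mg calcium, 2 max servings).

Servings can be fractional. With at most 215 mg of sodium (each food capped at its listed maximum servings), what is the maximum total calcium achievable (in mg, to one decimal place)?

Calcium per mg sodium: chickpeas 4.2, quinoa 3, sweet potato 1.158, eggs 0.3857, chicken breast 0.2692.
Take 1 serving of chickpeas: uses 10 mg sodium, +42.0 mg calcium (running total 42.0 mg).
Take 2 servings of quinoa: uses 24 mg sodium, +72.0 mg calcium (running total 114.0 mg).
Take 2 servings of sweet potato: uses 76 mg sodium, +88.0 mg calcium (running total 202.0 mg).
Take 1.5 servings of eggs: uses 105 mg sodium, +40.5 mg calcium (running total 242.5 mg).
Greedy by best ratio exhausts the sodium allowance optimally: 242.5 mg.

242.5 mg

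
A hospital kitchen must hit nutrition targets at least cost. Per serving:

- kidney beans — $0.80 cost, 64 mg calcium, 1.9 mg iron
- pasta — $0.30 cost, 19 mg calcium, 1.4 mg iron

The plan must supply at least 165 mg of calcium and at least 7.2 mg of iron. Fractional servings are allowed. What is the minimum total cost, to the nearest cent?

An LP optimum is at a vertex; with two nutrient constraints at most two foods are used. Check each candidate.
kidney beans only: max(165/64, 7.2/1.9) = 3.789 servings → $3.03.
pasta only: max(165/19, 7.2/1.4) = 8.684 servings → $2.61.
kidney beans + pasta with both tight: 1.761 servings and 2.753 servings → $2.23.
Cheapest feasible corner: $2.23.

$2.23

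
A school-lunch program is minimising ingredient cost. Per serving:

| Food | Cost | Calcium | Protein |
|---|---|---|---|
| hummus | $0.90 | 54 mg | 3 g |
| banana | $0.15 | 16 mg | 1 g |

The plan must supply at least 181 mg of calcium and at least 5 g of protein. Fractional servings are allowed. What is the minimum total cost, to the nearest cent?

$1.70

Check every corner: each single food scaled to meet both minima, and each pair solved so both constraints bind.
hummus only: max(181/54, 5/3) = 3.352 servings → $3.02.
banana only: max(181/16, 5/1) = 11.31 servings → $1.70.
hummus + banana: the both-tight solution has a negative serving — not a feasible corner.
So the least-cost plan costs $1.70.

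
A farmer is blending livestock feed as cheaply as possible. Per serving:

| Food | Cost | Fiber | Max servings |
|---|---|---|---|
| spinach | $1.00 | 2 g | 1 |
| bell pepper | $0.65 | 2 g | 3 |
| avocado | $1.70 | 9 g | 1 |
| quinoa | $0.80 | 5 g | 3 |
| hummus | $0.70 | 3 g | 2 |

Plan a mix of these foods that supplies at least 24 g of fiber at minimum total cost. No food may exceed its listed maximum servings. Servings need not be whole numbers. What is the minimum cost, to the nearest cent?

$4.10

Cost per g of fiber: quinoa $0.1600, avocado $0.1889, hummus $0.2333, bell pepper $0.3250, spinach $0.5000.
Take 3 servings of quinoa: +15.0 g fiber for $2.40 (total $2.40, still need 9.0 g).
Take 1 serving of avocado: +9.0 g fiber for $1.70 (total $4.10, still need 0.0 g).
Filling from the cheapest source first is optimal under one linear minimum: $4.10.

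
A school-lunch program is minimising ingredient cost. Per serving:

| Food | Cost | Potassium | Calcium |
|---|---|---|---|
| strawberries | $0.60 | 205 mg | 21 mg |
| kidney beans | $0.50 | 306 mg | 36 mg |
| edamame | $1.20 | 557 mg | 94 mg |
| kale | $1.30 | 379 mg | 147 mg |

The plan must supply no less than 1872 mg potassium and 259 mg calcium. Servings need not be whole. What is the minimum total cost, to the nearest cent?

Compare the cost at each extreme point of the feasible region.
strawberries only: max(1872/205, 259/21) = 12.33 servings → $7.40.
kidney beans only: max(1872/306, 259/36) = 7.194 servings → $3.60.
edamame only: max(1872/557, 259/94) = 3.361 servings → $4.03.
kale only: max(1872/379, 259/147) = 4.939 servings → $6.42.
strawberries + kidney beans: intersection lies outside the first quadrant.
strawberries + edamame with both tight: 4.187 servings and 1.82 servings → $4.70.
strawberries + kale with both tight: 7.983 servings and 0.6215 servings → $5.60.
kidney beans + edamame with both tight: 3.639 servings and 1.362 servings → $3.45.
kidney beans + kale with both tight: 5.649 servings and 0.3785 servings → $3.32.
edamame + kale with both targets exact would need a negative amount; discard.
Cheapest feasible corner: $3.32.

$3.32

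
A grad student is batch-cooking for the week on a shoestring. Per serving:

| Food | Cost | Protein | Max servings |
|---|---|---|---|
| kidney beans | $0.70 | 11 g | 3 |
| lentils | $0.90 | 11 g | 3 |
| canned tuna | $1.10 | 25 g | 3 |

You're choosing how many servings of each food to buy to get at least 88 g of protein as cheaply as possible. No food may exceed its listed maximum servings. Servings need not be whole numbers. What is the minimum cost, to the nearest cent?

$4.13

Cost per g of protein: canned tuna $0.0440, kidney beans $0.0636, lentils $0.0818.
Take 3 servings of canned tuna: +75.0 g protein for $3.30 (total $3.30, still need 13.0 g).
Take 1.182 servings of kidney beans: +13.0 g protein for $0.83 (total $4.13, still need 0.0 g).
Greedy by cheapest-per-g is optimal for a single linear constraint, so the minimum cost is $4.13.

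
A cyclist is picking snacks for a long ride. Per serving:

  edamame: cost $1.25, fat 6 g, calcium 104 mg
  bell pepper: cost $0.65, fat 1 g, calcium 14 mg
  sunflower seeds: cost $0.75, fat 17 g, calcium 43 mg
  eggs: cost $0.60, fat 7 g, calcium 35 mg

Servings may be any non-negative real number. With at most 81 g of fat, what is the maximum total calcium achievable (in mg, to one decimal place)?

1404.0 mg

Calcium per g fat: edamame 17.33, bell pepper 14, eggs 5, sunflower seeds 2.529.
With no serving limits, spend the whole fat allowance on edamame: 81 g / 6 g × 104 mg = 1404.0 mg.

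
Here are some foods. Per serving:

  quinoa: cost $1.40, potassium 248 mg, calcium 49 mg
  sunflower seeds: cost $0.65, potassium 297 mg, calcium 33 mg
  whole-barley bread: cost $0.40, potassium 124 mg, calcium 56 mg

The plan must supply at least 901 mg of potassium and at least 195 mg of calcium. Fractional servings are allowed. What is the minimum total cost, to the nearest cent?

$2.26

The cheapest plan sits at a corner of the feasible region — with two constraints it uses at most two foods.
quinoa only: max(901/248, 195/49) = 3.98 servings → $5.57.
sunflower seeds only: max(901/297, 195/33) = 5.909 servings → $3.84.
whole-barley bread only: max(901/124, 195/56) = 7.266 servings → $2.91.
quinoa + sunflower seeds: intersection lies outside the first quadrant.
quinoa + whole-barley bread with both tight: 3.364 servings and 0.539 servings → $4.92.
sunflower seeds + whole-barley bread with both tight: 2.095 servings and 2.247 servings → $2.26.
So the least-cost plan costs $2.26.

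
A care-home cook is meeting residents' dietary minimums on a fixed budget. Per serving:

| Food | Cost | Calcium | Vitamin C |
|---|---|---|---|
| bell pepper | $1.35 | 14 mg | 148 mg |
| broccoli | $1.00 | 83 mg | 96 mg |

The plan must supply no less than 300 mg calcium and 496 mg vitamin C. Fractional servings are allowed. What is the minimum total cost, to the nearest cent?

$4.95

An LP optimum is at a vertex; with two nutrient constraints at most two foods are used. Check each candidate.
bell pepper only: max(300/14, 496/148) = 21.43 servings → $28.93.
broccoli only: max(300/83, 496/96) = 5.167 servings → $5.17.
bell pepper + broccoli with both tight: 1.131 servings and 3.424 servings → $4.95.
Cheapest feasible corner: $4.95.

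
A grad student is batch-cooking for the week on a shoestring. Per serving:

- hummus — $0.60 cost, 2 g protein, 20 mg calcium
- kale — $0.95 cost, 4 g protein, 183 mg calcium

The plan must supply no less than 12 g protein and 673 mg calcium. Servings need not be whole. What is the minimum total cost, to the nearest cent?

Compare the cost at each extreme point of the feasible region.
hummus only: max(12/2, 673/20) = 33.65 servings → $20.19.
kale only: max(12/4, 673/183) = 3.678 servings → $3.49.
hummus + kale with both targets exact would need a negative amount; discard.
So the least-cost plan costs $3.49.

$3.49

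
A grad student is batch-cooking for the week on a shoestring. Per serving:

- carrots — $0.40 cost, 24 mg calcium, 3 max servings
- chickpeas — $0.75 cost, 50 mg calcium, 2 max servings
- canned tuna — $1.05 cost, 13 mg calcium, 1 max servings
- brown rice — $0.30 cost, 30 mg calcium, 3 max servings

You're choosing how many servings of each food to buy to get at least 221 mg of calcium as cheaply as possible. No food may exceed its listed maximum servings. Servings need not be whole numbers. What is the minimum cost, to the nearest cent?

$2.92

Cost per mg of calcium: brown rice $0.0100, chickpeas $0.0150, carrots $0.0167, canned tuna $0.0808.
Take 3 servings of brown rice: +90.0 mg calcium for $0.90 (total $0.90, still need 131.0 mg).
Take 2 servings of chickpeas: +100.0 mg calcium for $1.50 (total $2.40, still need 31.0 mg).
Take 1.292 servings of carrots: +31.0 mg calcium for $0.52 (total $2.92, still need 0.0 mg).
Filling from the cheapest source first is optimal under one linear minimum: $2.92.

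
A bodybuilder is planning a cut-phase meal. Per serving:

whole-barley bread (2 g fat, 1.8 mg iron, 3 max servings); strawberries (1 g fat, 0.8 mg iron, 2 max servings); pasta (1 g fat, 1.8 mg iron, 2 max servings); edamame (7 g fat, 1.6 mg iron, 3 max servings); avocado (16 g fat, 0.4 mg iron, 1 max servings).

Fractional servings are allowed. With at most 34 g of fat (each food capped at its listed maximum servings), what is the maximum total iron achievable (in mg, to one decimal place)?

15.5 mg

Iron per g fat: pasta 1.8, whole-barley bread 0.9, strawberries 0.8, edamame 0.2286, avocado 0.025.
Take 2 servings of pasta: uses 2 g fat, +3.6 mg iron (running total 3.6 mg).
Take 3 servings of whole-barley bread: uses 6 g fat, +5.4 mg iron (running total 9.0 mg).
Take 2 servings of strawberries: uses 2 g fat, +1.6 mg iron (running total 10.6 mg).
Take 3 servings of edamame: uses 21 g fat, +4.8 mg iron (running total 15.4 mg).
Take 0.1875 servings of avocado: uses 3 g fat, +0.1 mg iron (running total 15.5 mg).
Filling greedily by iron-per-g fat is optimal for one linear limit, giving 15.5 mg.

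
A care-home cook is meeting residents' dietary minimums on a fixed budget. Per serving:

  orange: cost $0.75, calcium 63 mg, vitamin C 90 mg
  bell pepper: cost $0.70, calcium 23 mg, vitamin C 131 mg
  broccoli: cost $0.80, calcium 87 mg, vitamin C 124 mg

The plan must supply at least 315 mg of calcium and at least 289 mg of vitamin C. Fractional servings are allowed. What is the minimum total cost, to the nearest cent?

$2.90

The cheapest plan sits at a corner of the feasible region — with two constraints it uses at most two foods.
orange only: max(315/63, 289/90) = 5 servings → $3.75.
bell pepper only: max(315/23, 289/131) = 13.7 servings → $9.59.
broccoli only: max(315/87, 289/124) = 3.621 servings → $2.90.
orange + bell pepper: intersection lies outside the first quadrant.
orange + broccoli: intersection lies outside the first quadrant.
bell pepper + broccoli: intersection lies outside the first quadrant.
The minimum over all feasible corners is $2.90.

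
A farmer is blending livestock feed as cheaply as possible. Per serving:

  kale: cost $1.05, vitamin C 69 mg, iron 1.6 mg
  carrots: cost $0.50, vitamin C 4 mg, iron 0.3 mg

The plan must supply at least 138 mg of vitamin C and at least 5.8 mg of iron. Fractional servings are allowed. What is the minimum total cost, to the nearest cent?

At the optimum either one food covers both requirements or two foods hit both targets exactly; no other combination can be cheaper.
kale only: max(138/69, 5.8/1.6) = 3.625 servings → $3.81.
carrots only: max(138/4, 5.8/0.3) = 34.5 servings → $17.25.
kale + carrots with both tight: 1.273 servings and 12.55 servings → $7.61.
The minimum over all feasible corners is $3.81.

$3.81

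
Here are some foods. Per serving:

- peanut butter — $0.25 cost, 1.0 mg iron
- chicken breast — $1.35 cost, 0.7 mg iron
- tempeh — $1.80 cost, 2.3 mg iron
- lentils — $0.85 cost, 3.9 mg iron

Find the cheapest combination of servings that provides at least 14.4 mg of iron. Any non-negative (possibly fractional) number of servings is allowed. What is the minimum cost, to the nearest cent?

$3.14

Cost per mg of iron: lentils $0.2179, peanut butter $0.2500, tempeh $0.7826, chicken breast $1.9286.
With no serving limits, use only lentils: 14.4 mg / 3.9 mg = 3.692 servings × $0.85 = $3.14.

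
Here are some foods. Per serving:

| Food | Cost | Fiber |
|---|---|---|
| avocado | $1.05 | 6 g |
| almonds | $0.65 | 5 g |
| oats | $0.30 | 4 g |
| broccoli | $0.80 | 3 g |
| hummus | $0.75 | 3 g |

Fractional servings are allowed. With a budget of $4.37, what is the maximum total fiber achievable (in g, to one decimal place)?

58.3 g

Fiber per dollar: oats 13.33, almonds 7.692, avocado 5.714, hummus 4, broccoli 3.75.
With no serving limits, spend the whole cost allowance on oats: $4.37 / $0.30 × 4 g = 58.3 g.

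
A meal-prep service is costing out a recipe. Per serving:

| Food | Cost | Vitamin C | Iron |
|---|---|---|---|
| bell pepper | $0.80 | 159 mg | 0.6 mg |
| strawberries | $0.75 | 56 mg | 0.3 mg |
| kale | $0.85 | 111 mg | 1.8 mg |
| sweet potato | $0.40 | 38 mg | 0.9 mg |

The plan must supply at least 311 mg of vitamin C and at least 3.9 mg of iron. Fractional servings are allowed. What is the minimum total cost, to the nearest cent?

Check every corner: each single food scaled to meet both minima, and each pair solved so both constraints bind.
bell pepper only: max(311/159, 3.9/0.6) = 6.5 servings → $5.20.
strawberries only: max(311/56, 3.9/0.3) = 13 servings → $9.75.
kale only: max(311/111, 3.9/1.8) = 2.802 servings → $2.38.
sweet potato only: max(311/38, 3.9/0.9) = 8.184 servings → $3.27.
bell pepper + strawberries: the both-tight solution has a negative serving — not a feasible corner.
bell pepper + kale with both tight: 0.5779 servings and 1.974 servings → $2.14.
bell pepper + sweet potato with both tight: 1.095 servings and 3.603 servings → $2.32.
strawberries + kale with both tight: 1.88 servings and 1.853 servings → $2.99.
strawberries + sweet potato with both tight: 3.377 servings and 3.208 servings → $3.82.
kale + sweet potato: intersection lies outside the first quadrant.
So the least-cost plan costs $2.14.

$2.14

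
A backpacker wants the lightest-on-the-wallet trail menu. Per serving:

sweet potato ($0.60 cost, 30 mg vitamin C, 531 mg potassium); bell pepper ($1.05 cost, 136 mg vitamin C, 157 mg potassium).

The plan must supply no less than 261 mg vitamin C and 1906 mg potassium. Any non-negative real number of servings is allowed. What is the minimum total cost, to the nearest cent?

$3.21

The cheapest plan sits at a corner of the feasible region — with two constraints it uses at most two foods.
sweet potato only: max(261/30, 1906/531) = 8.7 servings → $5.22.
bell pepper only: max(261/136, 1906/157) = 12.14 servings → $12.75.
sweet potato + bell pepper with both tight: 3.233 servings and 1.206 servings → $3.21.
The minimum over all feasible corners is $3.21.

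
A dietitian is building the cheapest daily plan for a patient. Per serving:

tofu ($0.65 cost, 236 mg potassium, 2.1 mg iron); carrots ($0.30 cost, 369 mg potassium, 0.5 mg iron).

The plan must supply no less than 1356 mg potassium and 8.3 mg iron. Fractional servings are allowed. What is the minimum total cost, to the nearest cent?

$2.77

Minimising a linear cost over {potassium ≥ 1356, iron ≥ 8.3, servings ≥ 0} — the optimum is at a vertex, using one or two foods.
tofu only: max(1356/236, 8.3/2.1) = 5.746 servings → $3.73.
carrots only: max(1356/369, 8.3/0.5) = 16.6 servings → $4.98.
tofu + carrots with both tight: 3.63 servings and 1.353 servings → $2.77.
The minimum over all feasible corners is $2.77.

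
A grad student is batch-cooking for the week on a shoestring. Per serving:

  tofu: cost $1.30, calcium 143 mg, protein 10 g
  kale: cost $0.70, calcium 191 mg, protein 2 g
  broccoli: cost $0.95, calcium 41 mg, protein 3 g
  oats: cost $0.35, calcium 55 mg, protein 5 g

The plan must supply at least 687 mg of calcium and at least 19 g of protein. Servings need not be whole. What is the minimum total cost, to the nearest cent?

This is a tiny linear program; its minimum lies at a vertex of the feasible set. List the vertices and price them.
tofu only: max(687/143, 19/10) = 4.804 servings → $6.25.
kale only: max(687/191, 19/2) = 9.5 servings → $6.65.
broccoli only: max(687/41, 19/3) = 16.76 servings → $15.92.
oats only: max(687/55, 19/5) = 12.49 servings → $4.37.
tofu + kale with both tight: 1.389 servings and 2.557 servings → $3.60.
tofu + broccoli: the both-tight solution has a negative serving — not a feasible corner.
tofu + oats with both targets exact would need a negative amount; discard.
kale + broccoli with both tight: 2.611 servings and 4.593 servings → $6.19.
kale + oats with both tight: 2.828 servings and 2.669 servings → $2.91.
broccoli + oats: intersection lies outside the first quadrant.
So the least-cost plan costs $2.91.

$2.91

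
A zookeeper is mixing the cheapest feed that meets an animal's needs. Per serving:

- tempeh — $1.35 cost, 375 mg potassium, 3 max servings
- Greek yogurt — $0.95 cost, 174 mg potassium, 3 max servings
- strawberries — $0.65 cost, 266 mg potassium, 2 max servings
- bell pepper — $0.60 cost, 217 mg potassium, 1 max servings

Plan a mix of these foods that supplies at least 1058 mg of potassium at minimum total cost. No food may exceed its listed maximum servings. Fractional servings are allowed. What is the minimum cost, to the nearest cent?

Cost per mg of potassium: strawberries $0.0024, bell pepper $0.0028, tempeh $0.0036, Greek yogurt $0.0055.
Take 2 servings of strawberries: +532.0 mg potassium for $1.30 (total $1.30, still need 526.0 mg).
Take 1 serving of bell pepper: +217.0 mg potassium for $0.60 (total $1.90, still need 309.0 mg).
Take 0.824 servings of tempeh: +309.0 mg potassium for $1.11 (total $3.01, still need 0.0 mg).
Filling from the cheapest source first is optimal under one linear minimum: $3.01.

$3.01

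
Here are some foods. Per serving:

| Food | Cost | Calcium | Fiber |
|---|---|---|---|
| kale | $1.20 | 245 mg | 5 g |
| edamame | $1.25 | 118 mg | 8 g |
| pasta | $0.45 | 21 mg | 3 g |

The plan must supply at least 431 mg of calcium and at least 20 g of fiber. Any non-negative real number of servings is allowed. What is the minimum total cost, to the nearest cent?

For a min-cost LP with two ≥-constraints, a basic feasible solution has at most two positive variables.
kale only: max(431/245, 20/5) = 4 servings → $4.80.
edamame only: max(431/118, 20/8) = 3.653 servings → $4.57.
pasta only: max(431/21, 20/3) = 20.52 servings → $9.24.
kale + edamame with both tight: 0.7942 servings and 2.004 servings → $3.46.
kale + pasta with both tight: 1.386 servings and 4.357 servings → $3.62.
edamame + pasta with both targets exact would need a negative amount; discard.
Cheapest feasible corner: $3.46.

$3.46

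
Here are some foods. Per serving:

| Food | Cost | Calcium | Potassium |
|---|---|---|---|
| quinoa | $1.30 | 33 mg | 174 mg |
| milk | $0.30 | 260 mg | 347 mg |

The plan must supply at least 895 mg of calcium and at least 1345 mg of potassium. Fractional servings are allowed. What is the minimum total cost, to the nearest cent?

Compare the cost at each extreme point of the feasible region.
quinoa only: max(895/33, 1345/174) = 27.12 servings → $35.26.
milk only: max(895/260, 1345/347) = 3.876 servings → $1.16.
quinoa + milk with both tight: 1.158 servings and 3.295 servings → $2.49.
Cheapest feasible corner: $1.16.

$1.16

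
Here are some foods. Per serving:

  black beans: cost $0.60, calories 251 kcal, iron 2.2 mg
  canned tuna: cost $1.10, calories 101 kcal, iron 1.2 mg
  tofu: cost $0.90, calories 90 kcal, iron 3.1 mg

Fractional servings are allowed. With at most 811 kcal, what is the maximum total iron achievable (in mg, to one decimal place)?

27.9 mg

Iron per kcal: tofu 0.03444, canned tuna 0.01188, black beans 0.008765.
With no serving limits, spend the whole calories allowance on tofu: 811 kcal / 90 kcal × 3.1 mg = 27.9 mg.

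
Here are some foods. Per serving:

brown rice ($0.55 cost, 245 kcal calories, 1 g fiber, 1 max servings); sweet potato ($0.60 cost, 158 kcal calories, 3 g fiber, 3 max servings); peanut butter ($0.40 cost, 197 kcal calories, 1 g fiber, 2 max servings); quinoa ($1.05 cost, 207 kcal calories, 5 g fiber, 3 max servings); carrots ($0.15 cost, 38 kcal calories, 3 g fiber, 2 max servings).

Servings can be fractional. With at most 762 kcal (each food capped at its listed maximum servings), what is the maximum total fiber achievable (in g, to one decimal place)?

Fiber per kcal: carrots 0.07895, quinoa 0.02415, sweet potato 0.01899, peanut butter 0.005076, brown rice 0.004082.
Take 2 servings of carrots: uses 76 kcal, +6.0 g fiber (running total 6.0 g).
Take 3 servings of quinoa: uses 621 kcal, +15.0 g fiber (running total 21.0 g).
Take 0.4114 servings of sweet potato: uses 65 kcal, +1.2 g fiber (running total 22.2 g).
Filling greedily by fiber-per-kcal is optimal for one linear limit, giving 22.2 g.

22.2 g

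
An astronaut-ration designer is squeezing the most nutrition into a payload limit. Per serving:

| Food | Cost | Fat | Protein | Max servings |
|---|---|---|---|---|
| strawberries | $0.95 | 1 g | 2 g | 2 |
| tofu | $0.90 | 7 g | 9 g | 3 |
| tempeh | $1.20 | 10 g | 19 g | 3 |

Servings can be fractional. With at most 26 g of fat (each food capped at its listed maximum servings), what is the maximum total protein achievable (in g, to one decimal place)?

Protein per g fat: strawberries 2, tempeh 1.9, tofu 1.286.
Take 2 servings of strawberries: uses 2 g fat, +4.0 g protein (running total 4.0 g).
Take 2.4 servings of tempeh: uses 24 g fat, +45.6 g protein (running total 49.6 g).
Greedy by best ratio exhausts the fat allowance optimally: 49.6 g.

49.6 g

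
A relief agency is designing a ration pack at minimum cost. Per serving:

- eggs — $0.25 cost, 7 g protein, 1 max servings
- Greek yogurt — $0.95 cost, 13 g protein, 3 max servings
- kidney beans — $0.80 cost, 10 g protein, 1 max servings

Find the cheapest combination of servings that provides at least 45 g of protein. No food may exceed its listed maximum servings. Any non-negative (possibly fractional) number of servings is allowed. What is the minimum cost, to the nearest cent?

Cost per g of protein: eggs $0.0357, Greek yogurt $0.0731, kidney beans $0.0800.
Take 1 serving of eggs: +7.0 g protein for $0.25 (total $0.25, still need 38.0 g).
Take 2.923 servings of Greek yogurt: +38.0 g protein for $2.78 (total $3.03, still need 0.0 g).
Filling from the cheapest source first is optimal under one linear minimum: $3.03.

$3.03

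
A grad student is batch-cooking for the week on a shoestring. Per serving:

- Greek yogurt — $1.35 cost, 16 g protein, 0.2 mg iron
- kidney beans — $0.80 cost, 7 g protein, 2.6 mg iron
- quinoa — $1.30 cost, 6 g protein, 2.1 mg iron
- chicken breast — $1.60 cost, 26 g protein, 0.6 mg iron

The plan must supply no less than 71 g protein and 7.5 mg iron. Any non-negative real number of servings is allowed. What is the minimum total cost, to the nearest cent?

$5.26

An LP optimum is at a vertex; with two nutrient constraints at most two foods are used. Check each candidate.
Greek yogurt only: max(71/16, 7.5/0.2) = 37.5 servings → $50.62.
kidney beans only: max(71/7, 7.5/2.6) = 10.14 servings → $8.11.
quinoa only: max(71/6, 7.5/2.1) = 11.83 servings → $15.38.
chicken breast only: max(71/26, 7.5/0.6) = 12.5 servings → $20.00.
Greek yogurt + kidney beans with both tight: 3.286 servings and 2.632 servings → $6.54.
Greek yogurt + quinoa with both tight: 3.213 servings and 3.265 servings → $8.58.
Greek yogurt + chicken breast with both targets exact would need a negative amount; discard.
kidney beans + quinoa with both targets exact would need a negative amount; discard.
kidney beans + chicken breast with both tight: 2.404 servings and 2.084 servings → $5.26.
quinoa + chicken breast with both tight: 2.988 servings and 2.041 servings → $7.15.
So the least-cost plan costs $5.26.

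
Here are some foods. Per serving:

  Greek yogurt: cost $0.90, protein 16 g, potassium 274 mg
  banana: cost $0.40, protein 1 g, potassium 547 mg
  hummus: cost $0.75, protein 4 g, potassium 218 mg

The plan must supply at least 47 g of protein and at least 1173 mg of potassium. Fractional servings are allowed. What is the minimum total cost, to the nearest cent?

$2.88

This is a tiny linear program; its minimum lies at a vertex of the feasible set. List the vertices and price them.
Greek yogurt only: max(47/16, 1173/274) = 4.281 servings → $3.85.
banana only: max(47/1, 1173/547) = 47 servings → $18.80.
hummus only: max(47/4, 1173/218) = 11.75 servings → $8.81.
Greek yogurt + banana with both tight: 2.894 servings and 0.6947 servings → $2.88.
Greek yogurt + hummus with both tight: 2.322 servings and 2.462 servings → $3.94.
banana + hummus with both targets exact would need a negative amount; discard.
So the least-cost plan costs $2.88.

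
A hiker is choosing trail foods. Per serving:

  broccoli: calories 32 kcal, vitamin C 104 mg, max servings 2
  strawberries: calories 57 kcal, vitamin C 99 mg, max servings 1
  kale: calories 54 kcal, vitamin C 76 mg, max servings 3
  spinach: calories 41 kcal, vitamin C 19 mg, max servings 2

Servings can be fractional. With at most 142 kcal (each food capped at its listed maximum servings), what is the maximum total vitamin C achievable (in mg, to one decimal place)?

336.6 mg

Vitamin C per kcal: broccoli 3.25, strawberries 1.737, kale 1.407, spinach 0.4634.
Take 2 servings of broccoli: uses 64 kcal, +208.0 mg vitamin C (running total 208.0 mg).
Take 1 serving of strawberries: uses 57 kcal, +99.0 mg vitamin C (running total 307.0 mg).
Take 0.3889 servings of kale: uses 21 kcal, +29.6 mg vitamin C (running total 336.6 mg).
Greedy by best ratio exhausts the calories allowance optimally: 336.6 mg.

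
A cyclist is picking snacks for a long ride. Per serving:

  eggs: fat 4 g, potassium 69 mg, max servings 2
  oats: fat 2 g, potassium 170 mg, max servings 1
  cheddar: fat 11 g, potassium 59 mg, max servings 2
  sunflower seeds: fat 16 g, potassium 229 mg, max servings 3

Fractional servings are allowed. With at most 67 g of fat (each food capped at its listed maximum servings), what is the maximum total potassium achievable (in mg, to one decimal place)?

Potassium per g fat: oats 85, eggs 17.25, sunflower seeds 14.31, cheddar 5.364.
Take 1 serving of oats: uses 2 g fat, +170.0 mg potassium (running total 170.0 mg).
Take 2 servings of eggs: uses 8 g fat, +138.0 mg potassium (running total 308.0 mg).
Take 3 servings of sunflower seeds: uses 48 g fat, +687.0 mg potassium (running total 995.0 mg).
Take 0.8182 servings of cheddar: uses 9 g fat, +48.3 mg potassium (running total 1043.3 mg).
Filling greedily by potassium-per-g fat is optimal for one linear limit, giving 1043.3 mg.

1043.3 mg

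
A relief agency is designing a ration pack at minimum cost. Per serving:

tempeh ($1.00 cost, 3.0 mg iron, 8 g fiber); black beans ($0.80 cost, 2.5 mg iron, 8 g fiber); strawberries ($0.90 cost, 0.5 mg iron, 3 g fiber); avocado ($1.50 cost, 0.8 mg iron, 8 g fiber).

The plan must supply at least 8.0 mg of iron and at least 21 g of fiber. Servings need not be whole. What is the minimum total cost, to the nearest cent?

For a min-cost LP with two ≥-constraints, a basic feasible solution has at most two positive variables.
tempeh only: max(8.0/3.0, 21/8) = 2.667 servings → $2.67.
black beans only: max(8.0/2.5, 21/8) = 3.2 servings → $2.56.
strawberries only: max(8.0/0.5, 21/3) = 16 servings → $14.40.
avocado only: max(8.0/0.8, 21/8) = 10 servings → $15.00.
tempeh + black beans with both targets exact would need a negative amount; discard.
tempeh + strawberries with both targets exact would need a negative amount; discard.
tempeh + avocado: intersection lies outside the first quadrant.
black beans + strawberries with both targets exact would need a negative amount; discard.
black beans + avocado: the both-tight solution has a negative serving — not a feasible corner.
strawberries + avocado with both targets exact would need a negative amount; discard.
The minimum over all feasible corners is $2.56.

$2.56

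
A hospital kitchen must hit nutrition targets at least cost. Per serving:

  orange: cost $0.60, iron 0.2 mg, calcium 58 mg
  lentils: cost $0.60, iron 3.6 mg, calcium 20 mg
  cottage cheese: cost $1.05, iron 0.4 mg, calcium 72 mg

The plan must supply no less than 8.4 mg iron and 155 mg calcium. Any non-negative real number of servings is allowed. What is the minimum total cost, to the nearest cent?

With two linear requirements the optimum uses one or two foods; enumerate the corners.
orange only: max(8.4/0.2, 155/58) = 42 servings → $25.20.
lentils only: max(8.4/3.6, 155/20) = 7.75 servings → $4.65.
cottage cheese only: max(8.4/0.4, 155/72) = 21 servings → $22.05.
orange + lentils with both tight: 1.904 servings and 2.228 servings → $2.48.
orange + cottage cheese with both targets exact would need a negative amount; discard.
lentils + cottage cheese with both tight: 2.161 servings and 1.553 servings → $2.93.
So the least-cost plan costs $2.48.

$2.48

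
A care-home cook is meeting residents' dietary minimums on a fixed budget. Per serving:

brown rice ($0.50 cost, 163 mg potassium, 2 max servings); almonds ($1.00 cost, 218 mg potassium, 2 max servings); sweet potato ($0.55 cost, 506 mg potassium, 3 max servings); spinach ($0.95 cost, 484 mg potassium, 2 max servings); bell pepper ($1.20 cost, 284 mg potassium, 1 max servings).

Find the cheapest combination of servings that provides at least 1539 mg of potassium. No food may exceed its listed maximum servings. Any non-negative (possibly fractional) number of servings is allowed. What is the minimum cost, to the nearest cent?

Cost per mg of potassium: sweet potato $0.0011, spinach $0.0020, brown rice $0.0031, bell pepper $0.0042, almonds $0.0046.
Take 3 servings of sweet potato: +1518.0 mg potassium for $1.65 (total $1.65, still need 21.0 mg).
Take 0.04339 servings of spinach: +21.0 mg potassium for $0.04 (total $1.69, still need 0.0 mg).
Greedy by cheapest-per-mg is optimal for a single linear constraint, so the minimum cost is $1.69.

$1.69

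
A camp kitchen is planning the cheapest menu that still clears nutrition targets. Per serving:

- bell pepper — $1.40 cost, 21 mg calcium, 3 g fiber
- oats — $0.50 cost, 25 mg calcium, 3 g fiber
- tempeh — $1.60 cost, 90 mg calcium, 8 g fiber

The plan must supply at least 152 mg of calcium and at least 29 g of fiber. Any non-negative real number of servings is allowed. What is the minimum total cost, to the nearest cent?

bell pepper only: max(152/21, 29/3) = 9.667 servings → $13.53.
oats only: max(152/25, 29/3) = 9.667 servings → $4.83.
tempeh only: max(152/90, 29/8) = 3.625 servings → $5.80.
bell pepper + oats with both targets exact would need a negative amount; discard.
bell pepper + tempeh with both targets exact would need a negative amount; discard.
oats + tempeh with both targets exact would need a negative amount; discard.
So the least-cost plan costs $4.83.

$4.83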